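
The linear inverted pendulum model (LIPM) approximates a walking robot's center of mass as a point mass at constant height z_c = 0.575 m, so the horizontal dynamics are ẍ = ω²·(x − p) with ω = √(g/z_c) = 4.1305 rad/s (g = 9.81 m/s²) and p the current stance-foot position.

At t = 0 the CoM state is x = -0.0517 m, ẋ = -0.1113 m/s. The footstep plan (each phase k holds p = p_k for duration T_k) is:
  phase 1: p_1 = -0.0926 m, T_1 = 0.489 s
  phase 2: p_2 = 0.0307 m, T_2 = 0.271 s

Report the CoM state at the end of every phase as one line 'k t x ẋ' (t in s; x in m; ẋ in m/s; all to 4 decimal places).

phase 1: p=-0.0926, T=0.489, ωT=2.019814, cosh=3.834803, sinh=3.702123; start (x,ẋ)=(-0.051700, -0.111300) → end (x,ẋ)=(-0.035514, 0.198614)
phase 2: p=0.0307, T=0.271, ωT=1.119366, cosh=1.694699, sinh=1.368212; start (x,ẋ)=(-0.035514, 0.198614) → end (x,ẋ)=(-0.015722, -0.037609)

1 0.4890 -0.0355 0.1986
2 0.7600 -0.0157 -0.0376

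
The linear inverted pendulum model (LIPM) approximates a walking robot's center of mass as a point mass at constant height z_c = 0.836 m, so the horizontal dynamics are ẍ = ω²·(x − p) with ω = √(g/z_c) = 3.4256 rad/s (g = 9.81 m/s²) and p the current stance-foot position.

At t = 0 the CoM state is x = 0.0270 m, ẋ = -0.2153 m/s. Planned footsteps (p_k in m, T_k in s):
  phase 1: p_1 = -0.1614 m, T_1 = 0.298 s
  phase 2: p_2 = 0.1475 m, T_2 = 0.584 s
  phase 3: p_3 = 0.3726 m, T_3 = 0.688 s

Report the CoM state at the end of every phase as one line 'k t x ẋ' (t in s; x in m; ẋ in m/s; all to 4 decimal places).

phase 1: p=-0.1614, T=0.298, ωT=1.020829, cosh=1.567895, sinh=1.207599; start (x,ẋ)=(0.027000, -0.215300) → end (x,ẋ)=(0.058093, 0.441796)
phase 2: p=0.1475, T=0.584, ωT=2.000550, cosh=3.764192, sinh=3.628932; start (x,ẋ)=(0.058093, 0.441796) → end (x,ẋ)=(0.278976, 0.551569)
phase 3: p=0.3726, T=0.688, ωT=2.356813, cosh=5.325986, sinh=5.231264; start (x,ẋ)=(0.278976, 0.551569) → end (x,ẋ)=(0.716267, 1.259890)

1 0.2980 0.0581 0.4418
2 0.8820 0.2790 0.5516
3 1.5700 0.7163 1.2599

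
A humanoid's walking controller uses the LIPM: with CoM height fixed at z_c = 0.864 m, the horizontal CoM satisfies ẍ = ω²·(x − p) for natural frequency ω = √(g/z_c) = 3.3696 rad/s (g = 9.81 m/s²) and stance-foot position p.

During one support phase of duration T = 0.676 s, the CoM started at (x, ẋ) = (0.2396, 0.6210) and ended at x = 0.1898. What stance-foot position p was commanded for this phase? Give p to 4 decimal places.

p = 0.4787

ωT = 3.3696·0.676 = 2.277850; cosh(ωT) = 4.929092, sinh(ωT) = 4.826587
x(T) = p + (x₀−p)·cosh(ωT) + (ẋ₀/ω)·sinh(ωT) ⇒ p·(1 − cosh) = x(T) − x₀·cosh − (ẋ₀/ω)·sinh
numerator   = 0.1898 − (0.2396)·4.929092 − (0.6210/3.3696)·4.826587 = -1.880726
denominator = 1 − 4.929092 = -3.929092
p = -1.880726 / -3.929092 = 0.4787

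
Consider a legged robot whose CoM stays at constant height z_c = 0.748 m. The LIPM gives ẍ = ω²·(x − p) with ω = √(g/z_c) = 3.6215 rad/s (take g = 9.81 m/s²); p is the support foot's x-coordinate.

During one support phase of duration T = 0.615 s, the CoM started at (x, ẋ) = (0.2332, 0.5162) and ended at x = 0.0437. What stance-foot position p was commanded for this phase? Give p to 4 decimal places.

ωT = 3.6215·0.615 = 2.227222; cosh(ωT) = 4.690950, sinh(ωT) = 4.583122
x(T) = p + (x₀−p)·cosh(ωT) + (ẋ₀/ω)·sinh(ωT) ⇒ p·(1 − cosh) = x(T) − x₀·cosh − (ẋ₀/ω)·sinh
numerator   = 0.0437 − (0.2332)·4.690950 − (0.5162/3.6215)·4.583122 = -1.703497
denominator = 1 − 4.690950 = -3.690950
p = -1.703497 / -3.690950 = 0.4615

p = 0.4615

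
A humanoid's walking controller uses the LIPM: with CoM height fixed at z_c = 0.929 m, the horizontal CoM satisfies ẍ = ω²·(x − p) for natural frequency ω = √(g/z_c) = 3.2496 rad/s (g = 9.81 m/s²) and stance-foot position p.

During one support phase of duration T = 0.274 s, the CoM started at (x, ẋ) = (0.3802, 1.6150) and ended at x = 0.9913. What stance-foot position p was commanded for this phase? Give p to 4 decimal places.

ωT = 3.2496·0.274 = 0.890390; cosh(ωT) = 1.423288, sinh(ωT) = 1.012793
x(T) = p + (x₀−p)·cosh(ωT) + (ẋ₀/ω)·sinh(ωT) ⇒ p·(1 − cosh) = x(T) − x₀·cosh − (ẋ₀/ω)·sinh
numerator   = 0.9913 − (0.3802)·1.423288 − (1.6150/3.2496)·1.012793 = -0.053176
denominator = 1 − 1.423288 = -0.423288
p = -0.053176 / -0.423288 = 0.1256

p = 0.1256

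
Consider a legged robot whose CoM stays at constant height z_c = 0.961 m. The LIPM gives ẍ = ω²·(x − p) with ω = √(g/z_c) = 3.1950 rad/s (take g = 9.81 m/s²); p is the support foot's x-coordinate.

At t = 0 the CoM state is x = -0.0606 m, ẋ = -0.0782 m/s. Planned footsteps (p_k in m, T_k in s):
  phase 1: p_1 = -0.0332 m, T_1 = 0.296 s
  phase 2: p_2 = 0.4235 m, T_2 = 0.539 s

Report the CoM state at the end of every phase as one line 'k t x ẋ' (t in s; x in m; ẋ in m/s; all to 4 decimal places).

phase 1: p=-0.0332, T=0.296, ωT=0.945720, cosh=1.481533, sinh=1.093133; start (x,ẋ)=(-0.060600, -0.078200) → end (x,ẋ)=(-0.100549, -0.211552)
phase 2: p=0.4235, T=0.539, ωT=1.722105, cosh=2.887493, sinh=2.708803; start (x,ẋ)=(-0.100549, -0.211552) → end (x,ẋ)=(-1.269048, -5.146306)

1 0.2960 -0.1005 -0.2116
2 0.8350 -1.2690 -5.1463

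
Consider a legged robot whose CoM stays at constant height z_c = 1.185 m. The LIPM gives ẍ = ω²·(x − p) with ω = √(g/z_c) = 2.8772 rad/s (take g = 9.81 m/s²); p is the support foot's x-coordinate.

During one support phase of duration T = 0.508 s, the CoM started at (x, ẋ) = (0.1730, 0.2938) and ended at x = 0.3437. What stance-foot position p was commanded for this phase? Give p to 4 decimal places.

p = 0.2026

ωT = 2.8772·0.508 = 1.461618; cosh(ωT) = 2.272396, sinh(ωT) = 2.040535
x(T) = p + (x₀−p)·cosh(ωT) + (ẋ₀/ω)·sinh(ωT) ⇒ p·(1 − cosh) = x(T) − x₀·cosh − (ẋ₀/ω)·sinh
numerator   = 0.3437 − (0.1730)·2.272396 − (0.2938/2.8772)·2.040535 = -0.257790
denominator = 1 − 2.272396 = -1.272396
p = -0.257790 / -1.272396 = 0.2026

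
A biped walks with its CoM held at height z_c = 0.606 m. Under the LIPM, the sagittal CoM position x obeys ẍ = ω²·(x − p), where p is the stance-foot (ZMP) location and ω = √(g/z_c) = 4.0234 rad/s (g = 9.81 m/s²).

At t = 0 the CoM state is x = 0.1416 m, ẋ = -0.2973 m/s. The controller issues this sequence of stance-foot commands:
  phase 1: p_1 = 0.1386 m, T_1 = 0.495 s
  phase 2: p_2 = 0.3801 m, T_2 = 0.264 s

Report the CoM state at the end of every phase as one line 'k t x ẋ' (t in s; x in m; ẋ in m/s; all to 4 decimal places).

phase 1: p=0.1386, T=0.495, ωT=1.991583, cosh=3.731801, sinh=3.595322; start (x,ẋ)=(0.141600, -0.297300) → end (x,ẋ)=(-0.115873, -1.066068)
phase 2: p=0.3801, T=0.264, ωT=1.062178, cosh=1.619183, sinh=1.273481; start (x,ẋ)=(-0.115873, -1.066068) → end (x,ẋ)=(-0.760401, -4.267386)

1 0.4950 -0.1159 -1.0661
2 0.7590 -0.7604 -4.2674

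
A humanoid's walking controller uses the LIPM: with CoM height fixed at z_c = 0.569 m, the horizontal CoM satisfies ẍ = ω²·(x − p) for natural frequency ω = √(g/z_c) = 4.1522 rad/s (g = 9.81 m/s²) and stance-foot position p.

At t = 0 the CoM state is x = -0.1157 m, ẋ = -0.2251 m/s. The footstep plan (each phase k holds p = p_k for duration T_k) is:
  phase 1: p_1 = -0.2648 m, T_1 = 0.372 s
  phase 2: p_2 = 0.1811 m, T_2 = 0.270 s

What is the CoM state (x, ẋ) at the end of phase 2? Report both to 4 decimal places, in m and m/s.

phase 1: p=-0.2648, T=0.372, ωT=1.544618, cosh=2.449788, sinh=2.236395; start (x,ẋ)=(-0.115700, -0.225100) → end (x,ẋ)=(-0.020777, 0.833089)
phase 2: p=0.1811, T=0.270, ωT=1.121094, cosh=1.697066, sinh=1.371143; start (x,ẋ)=(-0.020777, 0.833089) → end (x,ẋ)=(0.113606, 0.264472)

x = 0.1136, ẋ = 0.2645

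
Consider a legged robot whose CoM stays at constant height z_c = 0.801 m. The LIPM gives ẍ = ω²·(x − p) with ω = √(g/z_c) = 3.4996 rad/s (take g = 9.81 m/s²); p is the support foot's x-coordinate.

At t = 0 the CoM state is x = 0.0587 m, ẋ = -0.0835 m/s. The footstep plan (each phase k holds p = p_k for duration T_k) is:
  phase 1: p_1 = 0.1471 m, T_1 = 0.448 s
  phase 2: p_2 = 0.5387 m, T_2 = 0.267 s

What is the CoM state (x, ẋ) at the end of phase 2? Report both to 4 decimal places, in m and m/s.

x = -0.7246, ẋ = -3.8643

phase 1: p=0.1471, T=0.448, ωT=1.567821, cosh=2.502342, sinh=2.293843; start (x,ẋ)=(0.058700, -0.083500) → end (x,ẋ)=(-0.128838, -0.918579)
phase 2: p=0.5387, T=0.267, ωT=0.934393, cosh=1.469246, sinh=1.076422; start (x,ẋ)=(-0.128838, -0.918579) → end (x,ẋ)=(-0.724618, -3.864266)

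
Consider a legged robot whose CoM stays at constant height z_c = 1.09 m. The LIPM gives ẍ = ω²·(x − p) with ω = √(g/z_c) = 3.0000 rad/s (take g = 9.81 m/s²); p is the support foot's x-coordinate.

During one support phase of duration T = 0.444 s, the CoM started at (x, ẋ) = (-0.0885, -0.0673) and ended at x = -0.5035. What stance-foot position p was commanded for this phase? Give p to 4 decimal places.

p = 0.2774

ωT = 3.0000·0.444 = 1.332000; cosh(ωT) = 2.026281, sinh(ωT) = 1.762332
x(T) = p + (x₀−p)·cosh(ωT) + (ẋ₀/ω)·sinh(ωT) ⇒ p·(1 − cosh) = x(T) − x₀·cosh − (ẋ₀/ω)·sinh
numerator   = -0.5035 − (-0.0885)·2.026281 − (-0.0673/3.0000)·1.762332 = -0.284639
denominator = 1 − 2.026281 = -1.026281
p = -0.284639 / -1.026281 = 0.2774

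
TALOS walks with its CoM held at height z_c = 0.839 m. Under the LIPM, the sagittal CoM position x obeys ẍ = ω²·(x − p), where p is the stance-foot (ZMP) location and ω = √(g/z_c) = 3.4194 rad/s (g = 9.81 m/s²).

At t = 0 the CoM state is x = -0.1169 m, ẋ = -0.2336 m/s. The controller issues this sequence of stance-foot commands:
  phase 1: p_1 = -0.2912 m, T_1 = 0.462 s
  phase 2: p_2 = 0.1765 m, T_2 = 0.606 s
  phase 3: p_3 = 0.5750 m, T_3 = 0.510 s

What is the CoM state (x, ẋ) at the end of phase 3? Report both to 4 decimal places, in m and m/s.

x = 0.4572, ẋ = -0.1332

phase 1: p=-0.2912, T=0.462, ωT=1.579763, cosh=2.529914, sinh=2.323890; start (x,ẋ)=(-0.116900, -0.233600) → end (x,ẋ)=(-0.008995, 0.794054)
phase 2: p=0.1765, T=0.606, ωT=2.072156, cosh=4.033922, sinh=3.908008; start (x,ẋ)=(-0.008995, 0.794054) → end (x,ẋ)=(0.335746, 0.724374)
phase 3: p=0.5750, T=0.510, ωT=1.743894, cosh=2.947205, sinh=2.772367; start (x,ẋ)=(0.335746, 0.724374) → end (x,ẋ)=(0.457174, -0.133209)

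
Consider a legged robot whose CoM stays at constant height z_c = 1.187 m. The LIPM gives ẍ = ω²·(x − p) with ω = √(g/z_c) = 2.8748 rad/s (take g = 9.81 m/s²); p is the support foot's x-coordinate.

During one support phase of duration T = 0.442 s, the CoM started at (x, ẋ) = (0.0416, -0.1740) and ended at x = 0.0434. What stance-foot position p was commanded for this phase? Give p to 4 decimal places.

ωT = 2.8748·0.442 = 1.270662; cosh(ωT) = 1.921928, sinh(ωT) = 1.641282
x(T) = p + (x₀−p)·cosh(ωT) + (ẋ₀/ω)·sinh(ωT) ⇒ p·(1 − cosh) = x(T) − x₀·cosh − (ẋ₀/ω)·sinh
numerator   = 0.0434 − (0.0416)·1.921928 − (-0.1740/2.8748)·1.641282 = 0.062788
denominator = 1 − 1.921928 = -0.921928
p = 0.062788 / -0.921928 = -0.0681

p = -0.0681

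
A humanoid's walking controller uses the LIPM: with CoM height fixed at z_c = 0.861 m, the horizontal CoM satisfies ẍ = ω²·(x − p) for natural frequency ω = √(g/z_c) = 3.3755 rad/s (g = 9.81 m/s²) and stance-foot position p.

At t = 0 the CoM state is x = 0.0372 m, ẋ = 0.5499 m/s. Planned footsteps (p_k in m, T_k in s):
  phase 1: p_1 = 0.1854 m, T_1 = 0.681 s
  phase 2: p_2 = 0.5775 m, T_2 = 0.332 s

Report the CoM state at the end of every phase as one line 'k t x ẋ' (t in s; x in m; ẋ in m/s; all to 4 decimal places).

1 0.6810 0.2430 0.3000
2 1.0130 0.1319 -1.0382

phase 1: p=0.1854, T=0.681, ωT=2.298716, cosh=5.030883, sinh=4.930496; start (x,ẋ)=(0.037200, 0.549900) → end (x,ẋ)=(0.243046, 0.300007)
phase 2: p=0.5775, T=0.332, ωT=1.120666, cosh=1.696479, sinh=1.370417; start (x,ẋ)=(0.243046, 0.300007) → end (x,ẋ)=(0.131906, -1.038175)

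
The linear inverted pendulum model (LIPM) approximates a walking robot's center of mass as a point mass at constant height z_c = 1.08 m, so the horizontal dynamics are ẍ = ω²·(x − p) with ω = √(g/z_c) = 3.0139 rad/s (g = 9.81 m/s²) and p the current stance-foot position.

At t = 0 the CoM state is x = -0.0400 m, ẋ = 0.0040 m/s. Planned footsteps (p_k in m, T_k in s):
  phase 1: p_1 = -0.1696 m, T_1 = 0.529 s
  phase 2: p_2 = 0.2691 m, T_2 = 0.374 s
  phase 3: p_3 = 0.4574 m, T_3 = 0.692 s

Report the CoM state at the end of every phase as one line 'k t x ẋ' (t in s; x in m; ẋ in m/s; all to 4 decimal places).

phase 1: p=-0.1696, T=0.529, ωT=1.594353, cosh=2.564091, sinh=2.361051; start (x,ẋ)=(-0.040000, 0.004000) → end (x,ẋ)=(0.165840, 0.932486)
phase 2: p=0.2691, T=0.374, ωT=1.127199, cosh=1.705468, sinh=1.381528; start (x,ẋ)=(0.165840, 0.932486) → end (x,ẋ)=(0.520431, 1.160372)
phase 3: p=0.4574, T=0.692, ωT=2.085619, cosh=4.086901, sinh=3.962670; start (x,ẋ)=(0.520431, 1.160372) → end (x,ẋ)=(2.240657, 5.495111)

1 0.5290 0.1658 0.9325
2 0.9030 0.5204 1.1604
3 1.5950 2.2407 5.4951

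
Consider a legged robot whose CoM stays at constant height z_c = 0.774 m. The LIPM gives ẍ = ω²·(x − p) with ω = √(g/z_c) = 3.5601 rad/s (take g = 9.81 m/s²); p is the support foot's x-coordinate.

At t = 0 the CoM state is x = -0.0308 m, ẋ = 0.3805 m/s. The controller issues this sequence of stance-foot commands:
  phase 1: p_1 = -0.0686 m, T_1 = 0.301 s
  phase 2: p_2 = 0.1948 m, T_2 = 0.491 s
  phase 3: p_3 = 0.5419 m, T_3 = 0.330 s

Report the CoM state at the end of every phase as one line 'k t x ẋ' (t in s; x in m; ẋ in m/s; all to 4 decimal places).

1 0.3010 0.1308 0.7941
2 0.7920 0.6266 1.7151
3 1.1220 1.3975 3.4828

phase 1: p=-0.0686, T=0.301, ωT=1.071590, cosh=1.631241, sinh=1.288778; start (x,ẋ)=(-0.030800, 0.380500) → end (x,ẋ)=(0.130804, 0.794120)
phase 2: p=0.1948, T=0.491, ωT=1.748009, cosh=2.958639, sinh=2.784518; start (x,ẋ)=(0.130804, 0.794120) → end (x,ẋ)=(0.626578, 1.715115)
phase 3: p=0.5419, T=0.330, ωT=1.174833, cosh=1.773236, sinh=1.464366; start (x,ẋ)=(0.626578, 1.715115) → end (x,ẋ)=(1.397527, 3.482754)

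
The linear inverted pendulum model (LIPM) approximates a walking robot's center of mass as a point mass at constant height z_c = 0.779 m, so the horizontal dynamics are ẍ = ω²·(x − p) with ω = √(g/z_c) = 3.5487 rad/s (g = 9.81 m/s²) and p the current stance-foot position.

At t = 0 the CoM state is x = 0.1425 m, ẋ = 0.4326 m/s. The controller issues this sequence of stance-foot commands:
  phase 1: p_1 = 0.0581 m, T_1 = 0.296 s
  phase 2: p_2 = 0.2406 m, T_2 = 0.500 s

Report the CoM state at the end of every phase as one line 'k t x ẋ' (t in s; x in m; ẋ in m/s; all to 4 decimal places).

1 0.2960 0.3464 1.0698
2 0.7960 1.4248 4.3201

phase 1: p=0.0581, T=0.296, ωT=1.050415, cosh=1.604315, sinh=1.254523; start (x,ẋ)=(0.142500, 0.432600) → end (x,ẋ)=(0.346435, 1.069769)
phase 2: p=0.2406, T=0.500, ωT=1.774350, cosh=3.033020, sinh=2.863427; start (x,ẋ)=(0.346435, 1.069769) → end (x,ẋ)=(1.424792, 4.320071)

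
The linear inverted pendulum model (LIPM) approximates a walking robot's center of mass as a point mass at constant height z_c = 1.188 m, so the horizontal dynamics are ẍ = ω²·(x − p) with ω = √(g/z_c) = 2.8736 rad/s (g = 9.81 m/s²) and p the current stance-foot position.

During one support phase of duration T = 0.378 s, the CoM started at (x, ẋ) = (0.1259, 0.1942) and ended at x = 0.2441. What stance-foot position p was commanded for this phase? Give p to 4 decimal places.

p = 0.0806

ωT = 2.8736·0.378 = 1.086221; cosh(ωT) = 1.650272, sinh(ωT) = 1.312783
x(T) = p + (x₀−p)·cosh(ωT) + (ẋ₀/ω)·sinh(ωT) ⇒ p·(1 − cosh) = x(T) − x₀·cosh − (ẋ₀/ω)·sinh
numerator   = 0.2441 − (0.1259)·1.650272 − (0.1942/2.8736)·1.312783 = -0.052388
denominator = 1 − 1.650272 = -0.650272
p = -0.052388 / -0.650272 = 0.0806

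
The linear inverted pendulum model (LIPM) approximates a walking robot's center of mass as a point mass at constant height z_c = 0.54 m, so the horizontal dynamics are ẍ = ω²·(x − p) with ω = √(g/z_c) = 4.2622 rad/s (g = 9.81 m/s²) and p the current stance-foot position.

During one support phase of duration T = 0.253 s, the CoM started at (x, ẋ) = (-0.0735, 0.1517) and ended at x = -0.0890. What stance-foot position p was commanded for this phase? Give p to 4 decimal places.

p = 0.0230

ωT = 4.2622·0.253 = 1.078337; cosh(ωT) = 1.639973, sinh(ωT) = 1.299812
x(T) = p + (x₀−p)·cosh(ωT) + (ẋ₀/ω)·sinh(ωT) ⇒ p·(1 − cosh) = x(T) − x₀·cosh − (ẋ₀/ω)·sinh
numerator   = -0.0890 − (-0.0735)·1.639973 − (0.1517/4.2622)·1.299812 = -0.014725
denominator = 1 − 1.639973 = -0.639973
p = -0.014725 / -0.639973 = 0.0230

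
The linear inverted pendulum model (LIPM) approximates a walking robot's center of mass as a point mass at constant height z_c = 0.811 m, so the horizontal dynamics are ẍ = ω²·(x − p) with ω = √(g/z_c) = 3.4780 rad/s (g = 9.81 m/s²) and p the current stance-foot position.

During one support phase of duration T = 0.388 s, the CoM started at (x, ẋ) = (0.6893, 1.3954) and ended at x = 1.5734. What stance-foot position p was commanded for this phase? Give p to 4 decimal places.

p = 0.5354

ωT = 3.4780·0.388 = 1.349464; cosh(ωT) = 2.057369, sinh(ωT) = 1.797990
x(T) = p + (x₀−p)·cosh(ωT) + (ẋ₀/ω)·sinh(ωT) ⇒ p·(1 − cosh) = x(T) − x₀·cosh − (ẋ₀/ω)·sinh
numerator   = 1.5734 − (0.6893)·2.057369 − (1.3954/3.4780)·1.797990 = -0.566111
denominator = 1 − 2.057369 = -1.057369
p = -0.566111 / -1.057369 = 0.5354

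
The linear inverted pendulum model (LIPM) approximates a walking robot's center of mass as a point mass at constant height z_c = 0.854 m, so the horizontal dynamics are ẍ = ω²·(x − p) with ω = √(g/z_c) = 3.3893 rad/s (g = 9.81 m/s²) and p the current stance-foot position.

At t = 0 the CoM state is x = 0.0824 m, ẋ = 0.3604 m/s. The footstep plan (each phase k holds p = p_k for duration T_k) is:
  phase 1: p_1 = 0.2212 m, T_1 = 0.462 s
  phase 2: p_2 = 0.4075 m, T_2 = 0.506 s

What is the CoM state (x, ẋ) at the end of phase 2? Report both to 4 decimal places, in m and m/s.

phase 1: p=0.2212, T=0.462, ωT=1.565857, cosh=2.497841, sinh=2.288932; start (x,ẋ)=(0.082400, 0.360400) → end (x,ẋ)=(0.117892, -0.176571)
phase 2: p=0.4075, T=0.506, ωT=1.714986, cosh=2.868281, sinh=2.688315; start (x,ẋ)=(0.117892, -0.176571) → end (x,ẋ)=(-0.563229, -3.145218)

x = -0.5632, ẋ = -3.1452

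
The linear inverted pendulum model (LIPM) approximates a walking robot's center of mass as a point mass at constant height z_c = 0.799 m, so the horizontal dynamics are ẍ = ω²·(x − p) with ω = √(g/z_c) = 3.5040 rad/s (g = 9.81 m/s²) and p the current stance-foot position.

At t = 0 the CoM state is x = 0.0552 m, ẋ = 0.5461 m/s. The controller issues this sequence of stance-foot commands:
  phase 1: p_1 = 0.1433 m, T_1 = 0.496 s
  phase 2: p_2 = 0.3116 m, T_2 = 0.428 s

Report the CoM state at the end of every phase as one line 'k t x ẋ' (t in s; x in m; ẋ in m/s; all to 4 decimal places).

phase 1: p=0.1433, T=0.496, ωT=1.737984, cosh=2.930872, sinh=2.754997; start (x,ẋ)=(0.055200, 0.546100) → end (x,ẋ)=(0.314458, 0.750075)
phase 2: p=0.3116, T=0.428, ωT=1.499712, cosh=2.351796, sinh=2.128602; start (x,ẋ)=(0.314458, 0.750075) → end (x,ẋ)=(0.773975, 1.785338)

1 0.4960 0.3145 0.7501
2 0.9240 0.7740 1.7853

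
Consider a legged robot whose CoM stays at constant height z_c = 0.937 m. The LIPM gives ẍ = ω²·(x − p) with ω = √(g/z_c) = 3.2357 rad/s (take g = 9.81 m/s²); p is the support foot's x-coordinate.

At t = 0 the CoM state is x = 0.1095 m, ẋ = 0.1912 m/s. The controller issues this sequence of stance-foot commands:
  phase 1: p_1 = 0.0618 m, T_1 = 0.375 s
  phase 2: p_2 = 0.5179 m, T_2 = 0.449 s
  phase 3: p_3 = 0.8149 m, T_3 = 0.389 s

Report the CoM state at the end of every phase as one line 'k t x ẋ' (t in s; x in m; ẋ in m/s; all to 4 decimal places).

1 0.3750 0.2398 0.5868
2 0.8240 0.2573 -0.4954
3 1.2130 -0.4936 -3.8623

phase 1: p=0.0618, T=0.375, ωT=1.213388, cosh=1.831026, sinh=1.533837; start (x,ẋ)=(0.109500, 0.191200) → end (x,ẋ)=(0.239776, 0.586829)
phase 2: p=0.5179, T=0.449, ωT=1.452829, cosh=2.254550, sinh=2.020643; start (x,ẋ)=(0.239776, 0.586829) → end (x,ẋ)=(0.257320, -0.495395)
phase 3: p=0.8149, T=0.389, ωT=1.258687, cosh=1.902412, sinh=1.618385; start (x,ẋ)=(0.257320, -0.495395) → end (x,ẋ)=(-0.493626, -3.862275)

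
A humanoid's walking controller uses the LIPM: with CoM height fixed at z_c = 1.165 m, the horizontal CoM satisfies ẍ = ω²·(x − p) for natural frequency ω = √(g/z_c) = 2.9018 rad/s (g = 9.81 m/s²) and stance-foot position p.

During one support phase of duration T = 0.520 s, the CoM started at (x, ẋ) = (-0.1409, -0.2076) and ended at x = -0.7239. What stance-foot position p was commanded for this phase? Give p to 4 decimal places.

ωT = 2.9018·0.520 = 1.508936; cosh(ωT) = 2.371531, sinh(ωT) = 2.150386
x(T) = p + (x₀−p)·cosh(ωT) + (ẋ₀/ω)·sinh(ωT) ⇒ p·(1 − cosh) = x(T) − x₀·cosh − (ẋ₀/ω)·sinh
numerator   = -0.7239 − (-0.1409)·2.371531 − (-0.2076/2.9018)·2.150386 = -0.235909
denominator = 1 − 2.371531 = -1.371531
p = -0.235909 / -1.371531 = 0.1720

p = 0.1720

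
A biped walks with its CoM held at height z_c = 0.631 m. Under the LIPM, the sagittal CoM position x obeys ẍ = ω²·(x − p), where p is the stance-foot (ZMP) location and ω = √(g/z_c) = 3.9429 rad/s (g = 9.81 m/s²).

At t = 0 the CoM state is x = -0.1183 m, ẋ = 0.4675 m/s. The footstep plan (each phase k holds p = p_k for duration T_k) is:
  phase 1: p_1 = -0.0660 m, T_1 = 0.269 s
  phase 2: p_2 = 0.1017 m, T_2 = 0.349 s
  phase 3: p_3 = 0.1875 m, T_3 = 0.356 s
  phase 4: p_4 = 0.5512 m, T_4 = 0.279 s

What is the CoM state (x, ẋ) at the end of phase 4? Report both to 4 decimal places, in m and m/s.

x = -0.0125, ẋ = -1.6992

phase 1: p=-0.0660, T=0.269, ωT=1.060640, cosh=1.617227, sinh=1.270993; start (x,ẋ)=(-0.118300, 0.467500) → end (x,ẋ)=(0.000118, 0.493957)
phase 2: p=0.1017, T=0.349, ωT=1.376072, cosh=2.105944, sinh=1.853375; start (x,ẋ)=(0.000118, 0.493957) → end (x,ẋ)=(0.119960, 0.297915)
phase 3: p=0.1875, T=0.356, ωT=1.403672, cosh=2.157906, sinh=1.912213; start (x,ẋ)=(0.119960, 0.297915) → end (x,ẋ)=(0.186236, 0.133640)
phase 4: p=0.5512, T=0.279, ωT=1.100069, cosh=1.668611, sinh=1.335763; start (x,ẋ)=(0.186236, 0.133640) → end (x,ẋ)=(-0.012509, -1.699192)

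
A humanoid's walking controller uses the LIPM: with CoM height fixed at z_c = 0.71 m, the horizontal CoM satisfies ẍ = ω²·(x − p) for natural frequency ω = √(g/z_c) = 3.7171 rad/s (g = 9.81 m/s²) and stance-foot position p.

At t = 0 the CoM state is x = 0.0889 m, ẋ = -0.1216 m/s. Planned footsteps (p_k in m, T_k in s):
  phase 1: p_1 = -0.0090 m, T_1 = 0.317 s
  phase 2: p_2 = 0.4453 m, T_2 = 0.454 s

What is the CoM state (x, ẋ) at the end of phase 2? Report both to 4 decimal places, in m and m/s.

phase 1: p=-0.0090, T=0.317, ωT=1.178321, cosh=1.778354, sinh=1.470559; start (x,ẋ)=(0.088900, -0.121600) → end (x,ẋ)=(0.116994, 0.318895)
phase 2: p=0.4453, T=0.454, ωT=1.687563, cosh=2.795631, sinh=2.610661; start (x,ẋ)=(0.116994, 0.318895) → end (x,ẋ)=(-0.248552, -2.294404)

x = -0.2486, ẋ = -2.2944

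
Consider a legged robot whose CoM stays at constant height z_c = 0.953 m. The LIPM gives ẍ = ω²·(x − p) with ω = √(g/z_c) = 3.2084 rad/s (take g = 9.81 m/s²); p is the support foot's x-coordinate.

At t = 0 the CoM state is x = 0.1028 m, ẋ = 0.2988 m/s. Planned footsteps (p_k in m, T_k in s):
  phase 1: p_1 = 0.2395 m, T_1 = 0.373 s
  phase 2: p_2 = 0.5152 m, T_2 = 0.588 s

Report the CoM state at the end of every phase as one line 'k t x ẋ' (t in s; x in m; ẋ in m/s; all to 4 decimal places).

phase 1: p=0.2395, T=0.373, ωT=1.196733, cosh=1.805734, sinh=1.503554; start (x,ẋ)=(0.102800, 0.298800) → end (x,ẋ)=(0.132683, -0.119888)
phase 2: p=0.5152, T=0.588, ωT=1.886539, cosh=3.374048, sinh=3.222452; start (x,ẋ)=(0.132683, -0.119888) → end (x,ẋ)=(-0.895844, -4.359319)

1 0.3730 0.1327 -0.1199
2 0.9610 -0.8958 -4.3593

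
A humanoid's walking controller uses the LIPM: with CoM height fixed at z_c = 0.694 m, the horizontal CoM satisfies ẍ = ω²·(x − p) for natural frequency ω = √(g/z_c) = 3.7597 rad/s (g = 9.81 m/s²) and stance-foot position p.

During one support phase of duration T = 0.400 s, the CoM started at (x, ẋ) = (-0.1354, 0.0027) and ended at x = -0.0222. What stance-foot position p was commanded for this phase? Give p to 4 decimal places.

p = -0.2175

ωT = 3.7597·0.400 = 1.503880; cosh(ωT) = 2.360689, sinh(ωT) = 2.138423
x(T) = p + (x₀−p)·cosh(ωT) + (ẋ₀/ω)·sinh(ωT) ⇒ p·(1 − cosh) = x(T) − x₀·cosh − (ẋ₀/ω)·sinh
numerator   = -0.0222 − (-0.1354)·2.360689 − (0.0027/3.7597)·2.138423 = 0.295902
denominator = 1 − 2.360689 = -1.360689
p = 0.295902 / -1.360689 = -0.2175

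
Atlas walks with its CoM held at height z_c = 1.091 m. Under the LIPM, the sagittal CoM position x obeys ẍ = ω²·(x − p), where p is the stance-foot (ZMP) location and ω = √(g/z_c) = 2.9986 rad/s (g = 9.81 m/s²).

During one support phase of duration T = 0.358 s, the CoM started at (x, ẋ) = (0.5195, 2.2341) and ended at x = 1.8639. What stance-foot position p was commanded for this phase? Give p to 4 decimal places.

ωT = 2.9986·0.358 = 1.073499; cosh(ωT) = 1.633704, sinh(ωT) = 1.291894
x(T) = p + (x₀−p)·cosh(ωT) + (ẋ₀/ω)·sinh(ωT) ⇒ p·(1 − cosh) = x(T) − x₀·cosh − (ẋ₀/ω)·sinh
numerator   = 1.8639 − (0.5195)·1.633704 − (2.2341/2.9986)·1.291894 = 0.052668
denominator = 1 − 1.633704 = -0.633704
p = 0.052668 / -0.633704 = -0.0831

p = -0.0831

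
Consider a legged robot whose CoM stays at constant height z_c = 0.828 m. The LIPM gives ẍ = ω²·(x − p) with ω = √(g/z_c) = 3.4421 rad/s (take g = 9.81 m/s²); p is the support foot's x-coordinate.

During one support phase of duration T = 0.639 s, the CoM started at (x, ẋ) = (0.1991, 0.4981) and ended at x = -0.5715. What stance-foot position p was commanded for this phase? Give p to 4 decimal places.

ωT = 3.4421·0.639 = 2.199502; cosh(ωT) = 4.565689, sinh(ωT) = 4.454830
x(T) = p + (x₀−p)·cosh(ωT) + (ẋ₀/ω)·sinh(ωT) ⇒ p·(1 − cosh) = x(T) − x₀·cosh − (ẋ₀/ω)·sinh
numerator   = -0.5715 − (0.1991)·4.565689 − (0.4981/3.4421)·4.454830 = -2.125179
denominator = 1 − 4.565689 = -3.565689
p = -2.125179 / -3.565689 = 0.5960

p = 0.5960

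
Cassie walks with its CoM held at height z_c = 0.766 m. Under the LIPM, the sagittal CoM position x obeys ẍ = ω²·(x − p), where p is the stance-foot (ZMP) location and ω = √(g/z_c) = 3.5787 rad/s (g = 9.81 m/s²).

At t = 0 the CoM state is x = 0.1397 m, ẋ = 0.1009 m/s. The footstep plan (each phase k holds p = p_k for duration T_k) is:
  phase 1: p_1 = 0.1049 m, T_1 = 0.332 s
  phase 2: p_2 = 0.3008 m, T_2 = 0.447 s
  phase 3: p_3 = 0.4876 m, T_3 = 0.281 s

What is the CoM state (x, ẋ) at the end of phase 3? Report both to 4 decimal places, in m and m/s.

phase 1: p=0.1049, T=0.332, ωT=1.188128, cosh=1.792863, sinh=1.488072; start (x,ẋ)=(0.139700, 0.100900) → end (x,ẋ)=(0.209247, 0.366223)
phase 2: p=0.3008, T=0.447, ωT=1.599679, cosh=2.576702, sinh=2.374740; start (x,ẋ)=(0.209247, 0.366223) → end (x,ẋ)=(0.307912, 0.165586)
phase 3: p=0.4876, T=0.281, ωT=1.005615, cosh=1.549703, sinh=1.183884; start (x,ẋ)=(0.307912, 0.165586) → end (x,ẋ)=(0.263916, -0.504685)

x = 0.2639, ẋ = -0.5047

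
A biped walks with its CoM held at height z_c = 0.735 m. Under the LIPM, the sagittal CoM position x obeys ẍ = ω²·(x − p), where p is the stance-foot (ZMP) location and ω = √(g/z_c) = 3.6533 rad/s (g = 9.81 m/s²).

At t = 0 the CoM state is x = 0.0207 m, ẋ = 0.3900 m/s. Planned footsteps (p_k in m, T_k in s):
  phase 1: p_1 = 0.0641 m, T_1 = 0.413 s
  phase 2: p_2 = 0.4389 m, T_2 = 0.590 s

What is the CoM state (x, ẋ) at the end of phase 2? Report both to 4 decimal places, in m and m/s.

x = 0.0339, ẋ = -1.3068

phase 1: p=0.0641, T=0.413, ωT=1.508813, cosh=2.371266, sinh=2.150094; start (x,ẋ)=(0.020700, 0.390000) → end (x,ẋ)=(0.190716, 0.583890)
phase 2: p=0.4389, T=0.590, ωT=2.155447, cosh=4.373800, sinh=4.257948; start (x,ẋ)=(0.190716, 0.583890) → end (x,ẋ)=(0.033919, -1.306832)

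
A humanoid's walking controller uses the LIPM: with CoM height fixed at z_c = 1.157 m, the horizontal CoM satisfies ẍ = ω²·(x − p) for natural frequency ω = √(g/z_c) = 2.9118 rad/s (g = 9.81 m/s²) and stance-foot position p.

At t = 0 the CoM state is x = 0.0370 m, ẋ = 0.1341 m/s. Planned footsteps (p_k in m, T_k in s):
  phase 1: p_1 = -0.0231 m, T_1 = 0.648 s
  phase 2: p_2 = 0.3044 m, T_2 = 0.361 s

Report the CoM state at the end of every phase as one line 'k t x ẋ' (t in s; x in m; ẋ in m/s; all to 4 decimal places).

phase 1: p=-0.0231, T=0.648, ωT=1.886846, cosh=3.375038, sinh=3.223489; start (x,ẋ)=(0.037000, 0.134100) → end (x,ẋ)=(0.328194, 1.016700)
phase 2: p=0.3044, T=0.361, ωT=1.051160, cosh=1.605250, sinh=1.255718; start (x,ẋ)=(0.328194, 1.016700) → end (x,ẋ)=(0.781049, 1.719060)

1 0.6480 0.3282 1.0167
2 1.0090 0.7810 1.7191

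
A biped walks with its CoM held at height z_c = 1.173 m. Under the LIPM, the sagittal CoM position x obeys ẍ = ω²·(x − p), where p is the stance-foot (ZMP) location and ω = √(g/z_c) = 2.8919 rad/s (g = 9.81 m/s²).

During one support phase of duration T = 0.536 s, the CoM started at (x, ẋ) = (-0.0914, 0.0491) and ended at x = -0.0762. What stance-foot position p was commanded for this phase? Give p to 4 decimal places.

p = -0.0757

ωT = 2.8919·0.536 = 1.550058; cosh(ωT) = 2.461990, sinh(ωT) = 2.249755
x(T) = p + (x₀−p)·cosh(ωT) + (ẋ₀/ω)·sinh(ωT) ⇒ p·(1 − cosh) = x(T) − x₀·cosh − (ẋ₀/ω)·sinh
numerator   = -0.0762 − (-0.0914)·2.461990 − (0.0491/2.8919)·2.249755 = 0.110629
denominator = 1 − 2.461990 = -1.461990
p = 0.110629 / -1.461990 = -0.0757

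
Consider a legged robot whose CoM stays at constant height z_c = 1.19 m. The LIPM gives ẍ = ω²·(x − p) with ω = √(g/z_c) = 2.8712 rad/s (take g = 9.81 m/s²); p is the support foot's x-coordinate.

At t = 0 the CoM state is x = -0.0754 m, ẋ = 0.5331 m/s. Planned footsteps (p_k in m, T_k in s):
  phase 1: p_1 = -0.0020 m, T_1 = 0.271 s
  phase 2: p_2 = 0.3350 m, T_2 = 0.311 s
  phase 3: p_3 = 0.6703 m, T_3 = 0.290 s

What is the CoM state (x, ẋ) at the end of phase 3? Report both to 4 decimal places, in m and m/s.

x = -0.0886, ẋ = -1.5271

phase 1: p=-0.0020, T=0.271, ωT=0.778095, cosh=1.318300, sinh=0.859020; start (x,ẋ)=(-0.075400, 0.533100) → end (x,ẋ)=(0.060732, 0.521751)
phase 2: p=0.3350, T=0.311, ωT=0.892943, cosh=1.425878, sinh=1.016429; start (x,ẋ)=(0.060732, 0.521751) → end (x,ẋ)=(0.128632, -0.056462)
phase 3: p=0.6703, T=0.290, ωT=0.832648, cosh=1.367148, sinh=0.932252; start (x,ẋ)=(0.128632, -0.056462) → end (x,ẋ)=(-0.088573, -1.527064)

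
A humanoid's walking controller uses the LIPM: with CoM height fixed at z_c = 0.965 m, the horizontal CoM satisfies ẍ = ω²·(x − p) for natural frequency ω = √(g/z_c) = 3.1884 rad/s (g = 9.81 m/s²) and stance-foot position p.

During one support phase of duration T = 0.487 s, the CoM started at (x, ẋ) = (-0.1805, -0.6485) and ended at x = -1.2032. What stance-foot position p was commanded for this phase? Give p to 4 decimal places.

ωT = 3.1884·0.487 = 1.552751; cosh(ωT) = 2.468057, sinh(ωT) = 2.256392
x(T) = p + (x₀−p)·cosh(ωT) + (ẋ₀/ω)·sinh(ωT) ⇒ p·(1 − cosh) = x(T) − x₀·cosh − (ẋ₀/ω)·sinh
numerator   = -1.2032 − (-0.1805)·2.468057 − (-0.6485/3.1884)·2.256392 = -0.298780
denominator = 1 − 2.468057 = -1.468057
p = -0.298780 / -1.468057 = 0.2035

p = 0.2035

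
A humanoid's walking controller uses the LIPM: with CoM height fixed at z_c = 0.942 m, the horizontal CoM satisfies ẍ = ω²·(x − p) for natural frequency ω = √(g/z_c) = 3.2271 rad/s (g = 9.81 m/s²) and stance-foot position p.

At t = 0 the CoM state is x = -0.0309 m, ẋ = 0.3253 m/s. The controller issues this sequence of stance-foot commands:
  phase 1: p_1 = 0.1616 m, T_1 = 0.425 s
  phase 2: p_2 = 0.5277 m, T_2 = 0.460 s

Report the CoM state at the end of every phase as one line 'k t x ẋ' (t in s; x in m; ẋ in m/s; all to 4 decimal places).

phase 1: p=0.1616, T=0.425, ωT=1.371517, cosh=2.097524, sinh=1.843803; start (x,ẋ)=(-0.030900, 0.325300) → end (x,ẋ)=(-0.056313, -0.463076)
phase 2: p=0.5277, T=0.460, ωT=1.484466, cosh=2.319616, sinh=2.092993; start (x,ẋ)=(-0.056313, -0.463076) → end (x,ẋ)=(-1.127323, -5.018759)

1 0.4250 -0.0563 -0.4631
2 0.8850 -1.1273 -5.0188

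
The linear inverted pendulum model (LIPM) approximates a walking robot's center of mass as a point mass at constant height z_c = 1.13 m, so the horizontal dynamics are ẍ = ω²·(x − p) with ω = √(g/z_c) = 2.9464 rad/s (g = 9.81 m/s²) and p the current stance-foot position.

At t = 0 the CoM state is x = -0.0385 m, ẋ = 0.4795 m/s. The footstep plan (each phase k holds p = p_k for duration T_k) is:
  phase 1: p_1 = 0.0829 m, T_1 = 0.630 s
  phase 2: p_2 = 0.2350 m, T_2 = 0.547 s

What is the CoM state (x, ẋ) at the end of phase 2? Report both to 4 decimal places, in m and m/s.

x = 0.4972, ẋ = 0.8880

phase 1: p=0.0829, T=0.630, ωT=1.856232, cosh=3.277919, sinh=3.121659; start (x,ẋ)=(-0.038500, 0.479500) → end (x,ẋ)=(0.192982, 0.455167)
phase 2: p=0.2350, T=0.547, ωT=1.611681, cosh=2.605389, sinh=2.405838; start (x,ẋ)=(0.192982, 0.455167) → end (x,ẋ)=(0.497187, 0.888043)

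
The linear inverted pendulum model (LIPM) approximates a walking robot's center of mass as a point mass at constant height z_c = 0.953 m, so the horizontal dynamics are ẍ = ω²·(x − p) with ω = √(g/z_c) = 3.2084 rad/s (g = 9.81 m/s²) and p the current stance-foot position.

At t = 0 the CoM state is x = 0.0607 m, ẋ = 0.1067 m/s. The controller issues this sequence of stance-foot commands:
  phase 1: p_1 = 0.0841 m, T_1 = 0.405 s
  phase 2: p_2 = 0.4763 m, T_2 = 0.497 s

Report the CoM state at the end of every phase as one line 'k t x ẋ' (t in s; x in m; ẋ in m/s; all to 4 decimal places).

1 0.4050 0.0944 0.0828
2 0.9020 -0.4421 -2.6810

phase 1: p=0.0841, T=0.405, ωT=1.299402, cosh=1.969899, sinh=1.697204; start (x,ẋ)=(0.060700, 0.106700) → end (x,ẋ)=(0.094447, 0.082768)
phase 2: p=0.4763, T=0.497, ωT=1.594575, cosh=2.564614, sinh=2.361620; start (x,ẋ)=(0.094447, 0.082768) → end (x,ẋ)=(-0.442081, -2.681037)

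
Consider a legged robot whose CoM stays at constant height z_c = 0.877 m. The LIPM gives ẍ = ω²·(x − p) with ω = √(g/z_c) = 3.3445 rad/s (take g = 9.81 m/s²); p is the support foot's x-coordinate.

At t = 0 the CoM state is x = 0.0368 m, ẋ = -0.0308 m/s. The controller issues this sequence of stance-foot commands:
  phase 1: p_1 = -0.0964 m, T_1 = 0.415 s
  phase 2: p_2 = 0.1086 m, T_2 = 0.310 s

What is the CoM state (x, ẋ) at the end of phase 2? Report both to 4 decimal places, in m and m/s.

x = 0.4900, ẋ = 1.4766

phase 1: p=-0.0964, T=0.415, ωT=1.387968, cosh=2.128140, sinh=1.878558; start (x,ẋ)=(0.036800, -0.030800) → end (x,ẋ)=(0.169768, 0.771327)
phase 2: p=0.1086, T=0.310, ωT=1.036795, cosh=1.587377, sinh=1.232787; start (x,ẋ)=(0.169768, 0.771327) → end (x,ẋ)=(0.490009, 1.476587)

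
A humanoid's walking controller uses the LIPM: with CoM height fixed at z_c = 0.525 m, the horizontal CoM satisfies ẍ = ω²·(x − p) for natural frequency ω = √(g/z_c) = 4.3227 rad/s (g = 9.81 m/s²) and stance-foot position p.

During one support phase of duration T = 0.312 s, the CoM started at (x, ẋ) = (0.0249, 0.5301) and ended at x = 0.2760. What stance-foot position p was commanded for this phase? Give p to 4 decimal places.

ωT = 4.3227·0.312 = 1.348682; cosh(ωT) = 2.055964, sinh(ωT) = 1.796382
x(T) = p + (x₀−p)·cosh(ωT) + (ẋ₀/ω)·sinh(ωT) ⇒ p·(1 − cosh) = x(T) − x₀·cosh − (ẋ₀/ω)·sinh
numerator   = 0.2760 − (0.0249)·2.055964 − (0.5301/4.3227)·1.796382 = 0.004513
denominator = 1 − 2.055964 = -1.055964
p = 0.004513 / -1.055964 = -0.0043

p = -0.0043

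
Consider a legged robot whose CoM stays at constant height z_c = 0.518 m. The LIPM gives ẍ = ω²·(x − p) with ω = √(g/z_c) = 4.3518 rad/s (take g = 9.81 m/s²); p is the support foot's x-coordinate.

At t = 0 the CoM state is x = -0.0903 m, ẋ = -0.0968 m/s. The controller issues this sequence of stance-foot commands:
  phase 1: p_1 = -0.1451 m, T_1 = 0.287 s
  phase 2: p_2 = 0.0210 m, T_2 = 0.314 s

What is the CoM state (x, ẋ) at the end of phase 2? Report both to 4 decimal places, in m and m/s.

phase 1: p=-0.1451, T=0.287, ωT=1.248967, cosh=1.886769, sinh=1.599968; start (x,ẋ)=(-0.090300, -0.096800) → end (x,ẋ)=(-0.077294, 0.198919)
phase 2: p=0.0210, T=0.314, ωT=1.366465, cosh=2.088236, sinh=1.833229; start (x,ẋ)=(-0.077294, 0.198919) → end (x,ẋ)=(-0.100465, -0.368786)

x = -0.1005, ẋ = -0.3688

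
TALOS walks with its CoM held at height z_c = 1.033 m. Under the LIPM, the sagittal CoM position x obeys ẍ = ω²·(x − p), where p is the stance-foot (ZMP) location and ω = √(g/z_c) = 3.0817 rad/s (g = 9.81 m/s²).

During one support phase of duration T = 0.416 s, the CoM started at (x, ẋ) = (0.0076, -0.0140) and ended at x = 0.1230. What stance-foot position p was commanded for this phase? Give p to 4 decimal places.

ωT = 3.0817·0.416 = 1.281987; cosh(ωT) = 1.940640, sinh(ωT) = 1.663154
x(T) = p + (x₀−p)·cosh(ωT) + (ẋ₀/ω)·sinh(ωT) ⇒ p·(1 − cosh) = x(T) − x₀·cosh − (ẋ₀/ω)·sinh
numerator   = 0.1230 − (0.0076)·1.940640 − (-0.0140/3.0817)·1.663154 = 0.115807
denominator = 1 − 1.940640 = -0.940640
p = 0.115807 / -0.940640 = -0.1231

p = -0.1231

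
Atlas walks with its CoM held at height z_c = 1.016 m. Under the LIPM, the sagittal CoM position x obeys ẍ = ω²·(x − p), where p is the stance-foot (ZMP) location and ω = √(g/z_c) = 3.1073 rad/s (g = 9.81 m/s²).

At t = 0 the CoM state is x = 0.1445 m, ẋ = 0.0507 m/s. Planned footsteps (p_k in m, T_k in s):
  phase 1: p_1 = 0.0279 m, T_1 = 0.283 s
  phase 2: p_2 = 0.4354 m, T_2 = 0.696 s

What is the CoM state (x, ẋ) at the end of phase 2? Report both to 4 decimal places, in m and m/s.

phase 1: p=0.0279, T=0.283, ωT=0.879366, cosh=1.412209, sinh=0.997163; start (x,ẋ)=(0.144500, 0.050700) → end (x,ẋ)=(0.208834, 0.432882)
phase 2: p=0.4354, T=0.696, ωT=2.162681, cosh=4.404715, sinh=4.289699; start (x,ẋ)=(0.208834, 0.432882) → end (x,ẋ)=(0.035044, -1.113266)

x = 0.0350, ẋ = -1.1133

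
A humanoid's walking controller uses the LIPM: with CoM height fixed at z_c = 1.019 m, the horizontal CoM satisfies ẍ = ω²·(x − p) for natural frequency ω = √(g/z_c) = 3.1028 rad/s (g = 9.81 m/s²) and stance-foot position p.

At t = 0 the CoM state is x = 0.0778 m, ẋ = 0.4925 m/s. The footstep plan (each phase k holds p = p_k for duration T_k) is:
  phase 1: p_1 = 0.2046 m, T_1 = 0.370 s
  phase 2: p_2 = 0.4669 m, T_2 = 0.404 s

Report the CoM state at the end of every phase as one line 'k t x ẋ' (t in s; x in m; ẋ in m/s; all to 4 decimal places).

1 0.3700 0.2096 0.2967
2 0.7740 0.1334 -0.7222

phase 1: p=0.2046, T=0.370, ωT=1.148036, cosh=1.734628, sinh=1.417369; start (x,ẋ)=(0.077800, 0.492500) → end (x,ẋ)=(0.209625, 0.296662)
phase 2: p=0.4669, T=0.404, ωT=1.253531, cosh=1.894092, sinh=1.608597; start (x,ẋ)=(0.209625, 0.296662) → end (x,ẋ)=(0.133396, -0.722196)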